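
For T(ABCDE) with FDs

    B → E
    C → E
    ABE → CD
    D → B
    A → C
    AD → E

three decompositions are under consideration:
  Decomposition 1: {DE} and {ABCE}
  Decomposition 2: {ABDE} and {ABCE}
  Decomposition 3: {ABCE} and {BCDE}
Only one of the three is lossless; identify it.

Decomposition 1: common = {E}, closure = {E} → lossy.
Decomposition 2: common = {ABE}, closure = {ABCDE} → lossless.
Decomposition 3: common = {BCE}, closure = {BCE} → lossy.

Decomposition 2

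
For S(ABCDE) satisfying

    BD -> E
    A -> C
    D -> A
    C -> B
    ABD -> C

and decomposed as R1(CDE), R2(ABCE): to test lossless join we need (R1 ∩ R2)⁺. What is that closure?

R1 ∩ R2 = {CE}.
C → B applies, adding B
Closure: {BCE}.

BCE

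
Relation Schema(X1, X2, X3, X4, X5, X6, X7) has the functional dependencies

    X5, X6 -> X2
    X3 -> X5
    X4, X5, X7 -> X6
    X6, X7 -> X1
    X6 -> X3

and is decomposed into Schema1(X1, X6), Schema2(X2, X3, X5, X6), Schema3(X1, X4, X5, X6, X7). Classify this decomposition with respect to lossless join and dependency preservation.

lossless and dependency-preserving

Lossless test (chase): Rows 2 and 3 agree on X5, X6; apply X5, X6→X2 and equate their X2 entries. Rows 1 and 2 agree on X6; apply X6→X3 and equate their X3 entries. Rows 1 and 3 agree on X6; apply X6→X3 and equate their X3 entries. Rows 1 and 2 agree on X3; apply X3→X5 and equate their X5 entries. Rows 1 and 2 agree on X5, X6; apply X5, X6→X2 and equate their X2 entries. Row 3 is now all distinguished symbols — the join is lossless.
Dependency preservation: every FD's attributes lie within a single fragment, so each can be enforced locally — preserved.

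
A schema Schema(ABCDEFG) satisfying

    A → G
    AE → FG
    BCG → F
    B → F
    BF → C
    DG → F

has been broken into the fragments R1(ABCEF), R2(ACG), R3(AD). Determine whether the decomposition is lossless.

No

Chase test. Columns are ABCDEFG; row i has aⱼ where attribute j ∈ Ri, else bᵢⱼ.
Initial tableau (one row per fragment):
  row 1: a1 a2 a3 b14 a5 a6 b17
  row 2: a1 b22 a3 b24 b25 b26 a7
  row 3: a1 b32 b33 a4 b35 b36 b37
Rows 1 and 2 agree on A; apply A→G and equate their G entries.
Rows 1 and 3 agree on A; apply A→G and equate their G entries.
No row becomes fully distinguished — the join is lossy.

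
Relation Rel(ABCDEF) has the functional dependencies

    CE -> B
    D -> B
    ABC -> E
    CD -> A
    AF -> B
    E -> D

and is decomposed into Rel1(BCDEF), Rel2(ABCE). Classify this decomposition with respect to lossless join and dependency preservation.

lossless but not dependency-preserving

Lossless test: (BCE)⁺ = {ABCDE}, which contains all of one fragment — lossless.
Dependency preservation: the restricted closure of {AF} across the fragments never reaches {B}, so AF → B cannot be enforced without a join — not preserved.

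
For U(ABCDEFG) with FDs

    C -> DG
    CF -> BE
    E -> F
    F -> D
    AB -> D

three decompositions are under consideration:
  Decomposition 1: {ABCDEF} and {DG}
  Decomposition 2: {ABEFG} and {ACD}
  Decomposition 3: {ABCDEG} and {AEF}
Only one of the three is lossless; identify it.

Decomposition 3

Decomposition 1: common = {D}, closure = {D} → lossy.
Decomposition 2: common = {A}, closure = {A} → lossy.
Decomposition 3: common = {AE}, closure = {ADEF} → lossless.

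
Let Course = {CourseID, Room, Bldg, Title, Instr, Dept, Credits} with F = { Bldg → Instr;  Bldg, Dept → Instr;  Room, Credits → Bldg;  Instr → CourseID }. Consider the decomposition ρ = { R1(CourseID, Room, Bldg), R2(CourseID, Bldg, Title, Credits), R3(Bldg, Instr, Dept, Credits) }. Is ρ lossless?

Chase test. Columns are CourseID, Room, Bldg, Title, Instr, Dept, Credits; row i has aⱼ where attribute j ∈ Ri, else bᵢⱼ.
Initial tableau (one row per fragment):
  row 1: a1 a2 a3 b14 b15 b16 b17
  row 2: a1 b22 a3 a4 b25 b26 a7
  row 3: b31 b32 a3 b34 a5 a6 a7
Rows 1 and 2 agree on Bldg; apply Bldg→Instr and equate their Instr entries.
Rows 1 and 3 agree on Bldg; apply Bldg→Instr and equate their Instr entries.
Rows 1 and 3 agree on Instr; apply Instr→CourseID and equate their CourseID entries.
No row becomes fully distinguished — the join is lossy.

No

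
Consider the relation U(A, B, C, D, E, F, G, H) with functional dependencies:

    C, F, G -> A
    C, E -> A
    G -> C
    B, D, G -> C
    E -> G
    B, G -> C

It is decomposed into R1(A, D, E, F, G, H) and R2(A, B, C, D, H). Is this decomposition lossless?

Common attributes: R1 ∩ R2 = {A, D, H}.
No dependency enlarges {A, D, H}, so (A, D, H)⁺ = {A, D, H}.
The closure contains neither all of R1 = {A, D, E, F, G, H} nor all of R2 = {A, B, C, D, H}, so the common attributes are not a superkey of either fragment. The join is lossy.

No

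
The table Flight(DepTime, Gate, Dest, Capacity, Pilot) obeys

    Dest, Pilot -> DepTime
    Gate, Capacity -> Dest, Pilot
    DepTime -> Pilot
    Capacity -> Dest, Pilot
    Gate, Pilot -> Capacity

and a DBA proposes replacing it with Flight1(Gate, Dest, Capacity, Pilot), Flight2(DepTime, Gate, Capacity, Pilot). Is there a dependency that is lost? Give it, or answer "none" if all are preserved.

Dest, Pilot -> DepTime

Check Dest, Pilot → DepTime: no single fragment contains all of {DepTime, Dest, Pilot}, and the restricted closure of {Dest, Pilot} across the fragments never reaches {DepTime}.
Gate, Capacity → Dest, Pilot is preserved.
DepTime → Pilot is preserved.
Capacity → Dest, Pilot is preserved.
Gate, Pilot → Capacity is preserved.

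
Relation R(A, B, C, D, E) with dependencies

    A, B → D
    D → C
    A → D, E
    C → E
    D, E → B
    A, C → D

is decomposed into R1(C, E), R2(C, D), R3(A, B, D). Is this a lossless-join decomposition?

Yes

Chase test. Columns are A, B, C, D, E; row i has aⱼ where attribute j ∈ Ri, else bᵢⱼ.
Initial tableau (one row per fragment):
  row 1: b11 b12 a3 b14 a5
  row 2: b21 b22 a3 a4 b25
  row 3: a1 a2 b33 a4 b35
Rows 2 and 3 agree on D; apply D→C and equate their C entries.
Rows 1 and 2 agree on C; apply C→E and equate their E entries.
Rows 1 and 3 agree on C; apply C→E and equate their E entries.
Rows 2 and 3 agree on D, E; apply D, E→B and equate their B entries.
Row 3 is now all distinguished symbols — the join is lossless.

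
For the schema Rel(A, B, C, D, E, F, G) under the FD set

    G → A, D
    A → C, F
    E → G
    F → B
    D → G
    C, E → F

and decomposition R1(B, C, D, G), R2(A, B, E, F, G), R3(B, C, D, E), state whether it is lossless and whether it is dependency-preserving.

Lossless test (chase): Rows 1 and 2 agree on G; apply G→A, D and equate their A, D entries. Rows 1 and 2 agree on A; apply A→C, F and equate their C, F entries. Rows 2 and 3 agree on E; apply E→G and equate their G entries. Rows 2 and 3 agree on C, E; apply C, E→F and equate their F entries. Rows 1 and 3 agree on G; apply G→A, D and equate their A, D entries. Row 2 is now all distinguished symbols — the join is lossless.
Dependency preservation: the restricted closure of {A} across the fragments never reaches {C, F}, so A → C, F cannot be enforced without a join — not preserved.

lossless but not dependency-preserving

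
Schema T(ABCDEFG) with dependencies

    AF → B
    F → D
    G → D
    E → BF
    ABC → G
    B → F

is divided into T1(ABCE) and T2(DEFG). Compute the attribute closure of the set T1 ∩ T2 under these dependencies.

T1 ∩ T2 = {E}.
E → BF applies, adding BF
F → D applies, adding D
Closure: {BDEF}.

BDEF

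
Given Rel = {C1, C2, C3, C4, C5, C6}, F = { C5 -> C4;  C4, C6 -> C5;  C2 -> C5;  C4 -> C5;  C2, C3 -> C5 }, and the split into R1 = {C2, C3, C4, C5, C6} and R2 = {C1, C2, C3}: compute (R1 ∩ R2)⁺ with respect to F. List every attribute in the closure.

C2, C3, C4, C5

R1 ∩ R2 = {C2, C3}.
C2 → C5 applies, adding C5
C5 → C4 applies, adding C4
Closure: {C2, C3, C4, C5}.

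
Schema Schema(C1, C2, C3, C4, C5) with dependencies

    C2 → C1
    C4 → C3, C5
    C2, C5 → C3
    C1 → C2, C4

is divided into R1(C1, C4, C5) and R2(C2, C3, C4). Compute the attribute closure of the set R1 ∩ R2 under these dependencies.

R1 ∩ R2 = {C4}.
C4 → C3, C5 applies, adding C3, C5
Closure: {C3, C4, C5}.

C3, C4, C5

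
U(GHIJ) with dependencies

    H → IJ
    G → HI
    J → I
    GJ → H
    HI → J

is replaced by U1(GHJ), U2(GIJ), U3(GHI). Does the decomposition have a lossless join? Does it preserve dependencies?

lossless and dependency-preserving

Lossless test (chase): Rows 1 and 3 agree on H; apply H→IJ and equate their IJ entries. Rows 1 and 2 agree on G; apply G→HI and equate their HI entries. Row 1 is now all distinguished symbols — the join is lossless.
Dependency preservation: H → IJ; HI → J are not contained in any single fragment, but the restricted closure of each left-hand side across the fragments still reaches the right-hand side; the remaining FDs each lie inside some fragment. All dependencies are preserved.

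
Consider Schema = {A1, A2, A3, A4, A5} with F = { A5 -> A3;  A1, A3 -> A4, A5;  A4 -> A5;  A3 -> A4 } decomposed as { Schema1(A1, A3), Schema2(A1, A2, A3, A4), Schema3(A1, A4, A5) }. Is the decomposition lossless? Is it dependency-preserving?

lossless and dependency-preserving

Lossless test (chase): Rows 1 and 2 agree on A1, A3; apply A1, A3→A4, A5 and equate their A4, A5 entries. Rows 1 and 3 agree on A4; apply A4→A5 and equate their A5 entries. Rows 1 and 3 agree on A5; apply A5→A3 and equate their A3 entries. Row 2 is now all distinguished symbols — the join is lossless.
Dependency preservation: A5 → A3; A1, A3 → A4, A5 are not contained in any single fragment, but the restricted closure of each left-hand side across the fragments still reaches the right-hand side; the remaining FDs each lie inside some fragment. All dependencies are preserved.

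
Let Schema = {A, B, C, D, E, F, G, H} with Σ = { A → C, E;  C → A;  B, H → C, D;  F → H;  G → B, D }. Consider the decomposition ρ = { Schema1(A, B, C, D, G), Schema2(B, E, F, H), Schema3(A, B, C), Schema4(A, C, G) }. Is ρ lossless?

No

Chase test. Columns are A, B, C, D, E, F, G, H; row i has aⱼ where attribute j ∈ Schemai, else bᵢⱼ.
Initial tableau (one row per fragment):
  row 1: a1 a2 a3 a4 b15 b16 a7 b18
  row 2: b21 a2 b23 b24 a5 a6 b27 a8
  row 3: a1 a2 a3 b34 b35 b36 b37 b38
  row 4: a1 b42 a3 b44 b45 b46 a7 b48
Rows 1 and 3 agree on A; apply A→C, E and equate their C, E entries.
Rows 1 and 4 agree on A; apply A→C, E and equate their C, E entries.
Rows 1 and 4 agree on G; apply G→B, D and equate their B, D entries.
No row becomes fully distinguished — the join is lossy.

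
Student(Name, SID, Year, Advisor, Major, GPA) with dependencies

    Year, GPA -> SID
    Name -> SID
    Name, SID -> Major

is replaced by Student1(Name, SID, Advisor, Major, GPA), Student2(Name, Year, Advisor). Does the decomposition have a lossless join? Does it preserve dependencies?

Lossless test: (Name, Advisor)⁺ = {Name, SID, Advisor, Major}, which is a superkey of neither fragment — lossy.
Dependency preservation: the restricted closure of {Year, GPA} across the fragments never reaches {SID}, so Year, GPA → SID cannot be enforced without a join — not preserved.

lossy and not dependency-preserving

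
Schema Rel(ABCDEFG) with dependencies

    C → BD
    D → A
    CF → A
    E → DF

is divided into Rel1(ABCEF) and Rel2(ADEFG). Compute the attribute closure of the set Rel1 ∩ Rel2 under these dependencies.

ADEF

Rel1 ∩ Rel2 = {AEF}.
E → DF applies, adding D
Closure: {ADEF}.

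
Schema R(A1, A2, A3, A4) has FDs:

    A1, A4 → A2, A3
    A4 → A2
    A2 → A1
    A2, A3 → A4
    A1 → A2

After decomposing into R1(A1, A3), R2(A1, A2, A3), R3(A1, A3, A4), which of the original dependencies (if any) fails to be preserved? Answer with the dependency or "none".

none

A1, A4 → A2, A3: restricted closure across fragments reaches A2, A3.
A4 → A2: restricted closure across fragments reaches A2.
A2 → A1 lies within R2.
A2, A3 → A4: restricted closure across fragments reaches A4.
A1 → A2 lies within R2.
Every dependency is enforceable on the fragments, so the decomposition is dependency-preserving.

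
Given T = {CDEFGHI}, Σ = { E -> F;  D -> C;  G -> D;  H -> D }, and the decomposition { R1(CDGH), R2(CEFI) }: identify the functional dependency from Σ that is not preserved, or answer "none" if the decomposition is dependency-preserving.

none

E → F lies within R2.
D → C lies within R1.
G → D lies within R1.
H → D lies within R1.
Every dependency is enforceable on the fragments, so the decomposition is dependency-preserving.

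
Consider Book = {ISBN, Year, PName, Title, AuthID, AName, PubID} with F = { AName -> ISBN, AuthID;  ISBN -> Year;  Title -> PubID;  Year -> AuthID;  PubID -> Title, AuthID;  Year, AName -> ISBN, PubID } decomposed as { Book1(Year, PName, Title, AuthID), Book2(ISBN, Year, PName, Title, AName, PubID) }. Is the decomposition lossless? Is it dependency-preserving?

Lossless test: (Year, PName, Title)⁺ = {Year, PName, Title, AuthID, PubID}, which contains all of one fragment — lossless.
Dependency preservation: AName → ISBN, AuthID; PubID → Title, AuthID are not contained in any single fragment, but the restricted closure of each left-hand side across the fragments still reaches the right-hand side; the remaining FDs each lie inside some fragment. All dependencies are preserved.

lossless and dependency-preserving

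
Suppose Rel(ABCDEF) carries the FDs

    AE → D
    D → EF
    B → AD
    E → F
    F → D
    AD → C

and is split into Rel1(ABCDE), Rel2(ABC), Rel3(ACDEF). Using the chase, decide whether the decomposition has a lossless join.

Yes

Chase test. Columns are ABCDEF; row i has aⱼ where attribute j ∈ Reli, else bᵢⱼ.
Initial tableau (one row per fragment):
  row 1: a1 a2 a3 a4 a5 b16
  row 2: a1 a2 a3 b24 b25 b26
  row 3: a1 b32 a3 a4 a5 a6
Rows 1 and 3 agree on D; apply D→EF and equate their EF entries.
Rows 1 and 2 agree on B; apply B→AD and equate their AD entries.
Rows 1 and 2 agree on D; apply D→EF and equate their EF entries.
Row 1 is now all distinguished symbols — the join is lossless.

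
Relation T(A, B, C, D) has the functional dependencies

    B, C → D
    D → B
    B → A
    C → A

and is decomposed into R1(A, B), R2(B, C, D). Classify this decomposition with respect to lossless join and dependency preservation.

lossless but not dependency-preserving

Lossless test: (B)⁺ = {A, B}, which contains all of one fragment — lossless.
Dependency preservation: the restricted closure of {C} across the fragments never reaches {A}, so C → A cannot be enforced without a join — not preserved.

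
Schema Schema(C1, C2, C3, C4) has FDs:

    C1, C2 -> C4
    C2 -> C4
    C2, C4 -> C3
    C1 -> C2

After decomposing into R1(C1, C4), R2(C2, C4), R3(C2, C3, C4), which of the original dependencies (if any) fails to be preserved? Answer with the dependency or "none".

Check C1 → C2: no single fragment contains all of {C1, C2}, and the restricted closure of {C1} across the fragments never reaches {C2}.
C1, C2 → C4 is preserved.
C2 → C4 is preserved.
C2, C4 → C3 is preserved.

C1 -> C2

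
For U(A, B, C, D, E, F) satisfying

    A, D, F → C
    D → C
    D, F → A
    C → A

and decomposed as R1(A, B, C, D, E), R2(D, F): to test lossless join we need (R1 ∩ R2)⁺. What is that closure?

R1 ∩ R2 = {D}.
D → C applies, adding C
C → A applies, adding A
Closure: {A, C, D}.

A, C, D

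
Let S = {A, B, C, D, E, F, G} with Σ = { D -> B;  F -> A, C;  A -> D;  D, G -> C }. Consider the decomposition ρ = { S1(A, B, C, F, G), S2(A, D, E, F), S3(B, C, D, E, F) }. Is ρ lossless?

No

Chase test. Columns are A, B, C, D, E, F, G; row i has aⱼ where attribute j ∈ Si, else bᵢⱼ.
Initial tableau (one row per fragment):
  row 1: a1 a2 a3 b14 b15 a6 a7
  row 2: a1 b22 b23 a4 a5 a6 b27
  row 3: b31 a2 a3 a4 a5 a6 b37
Rows 2 and 3 agree on D; apply D→B and equate their B entries.
Rows 1 and 2 agree on F; apply F→A, C and equate their A, C entries.
Rows 1 and 3 agree on F; apply F→A, C and equate their A, C entries.
Rows 1 and 2 agree on A; apply A→D and equate their D entries.
No row becomes fully distinguished — the join is lossy.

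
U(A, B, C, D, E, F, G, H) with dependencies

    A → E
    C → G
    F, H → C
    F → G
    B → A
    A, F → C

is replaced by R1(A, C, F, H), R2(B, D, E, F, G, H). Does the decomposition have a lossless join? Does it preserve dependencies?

Lossless test: (F, H)⁺ = {C, F, G, H}, which is a superkey of neither fragment — lossy.
Dependency preservation: the restricted closure of {A} across the fragments never reaches {E}, so A → E cannot be enforced without a join — not preserved.

lossy and not dependency-preserving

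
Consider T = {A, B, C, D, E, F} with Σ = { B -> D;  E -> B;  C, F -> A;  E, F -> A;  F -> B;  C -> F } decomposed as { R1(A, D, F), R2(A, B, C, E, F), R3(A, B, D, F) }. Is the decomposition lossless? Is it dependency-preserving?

lossless and dependency-preserving

Lossless test (chase): Rows 2 and 3 agree on B; apply B→D and equate their D entries. Rows 1 and 2 agree on F; apply F→B and equate their B entries. Row 2 is now all distinguished symbols — the join is lossless.
Dependency preservation: every FD's attributes lie within a single fragment, so each can be enforced locally — preserved.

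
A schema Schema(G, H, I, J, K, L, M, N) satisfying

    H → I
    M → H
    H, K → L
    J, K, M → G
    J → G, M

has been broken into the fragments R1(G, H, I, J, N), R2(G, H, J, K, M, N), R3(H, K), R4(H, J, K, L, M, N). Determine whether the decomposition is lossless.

Yes

Chase test. Columns are G, H, I, J, K, L, M, N; row i has aⱼ where attribute j ∈ Ri, else bᵢⱼ.
Initial tableau (one row per fragment):
  row 1: a1 a2 a3 a4 b15 b16 b17 a8
  row 2: a1 a2 b23 a4 a5 b26 a7 a8
  row 3: b31 a2 b33 b34 a5 b36 b37 b38
  row 4: b41 a2 b43 a4 a5 a6 a7 a8
Rows 1 and 2 agree on H; apply H→I and equate their I entries.
Rows 1 and 3 agree on H; apply H→I and equate their I entries.
Rows 1 and 4 agree on H; apply H→I and equate their I entries.
Rows 2 and 3 agree on H, K; apply H, K→L and equate their L entries.
Rows 2 and 4 agree on H, K; apply H, K→L and equate their L entries.
Rows 2 and 4 agree on J, K, M; apply J, K, M→G and equate their G entries.
Rows 1 and 2 agree on J; apply J→G, M and equate their G, M entries.
Row 2 is now all distinguished symbols — the join is lossless.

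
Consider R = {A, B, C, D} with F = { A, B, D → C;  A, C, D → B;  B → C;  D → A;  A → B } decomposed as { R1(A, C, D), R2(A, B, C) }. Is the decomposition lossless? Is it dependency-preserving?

Lossless test: (A, C)⁺ = {A, B, C}, which contains all of one fragment — lossless.
Dependency preservation: A, B, D → C; A, C, D → B are not contained in any single fragment, but the restricted closure of each left-hand side across the fragments still reaches the right-hand side; the remaining FDs each lie inside some fragment. All dependencies are preserved.

lossless and dependency-preserving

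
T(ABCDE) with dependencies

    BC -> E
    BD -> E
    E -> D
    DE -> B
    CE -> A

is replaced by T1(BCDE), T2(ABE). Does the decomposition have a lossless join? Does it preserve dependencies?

lossy and not dependency-preserving

Lossless test: (BE)⁺ = {BDE}, which is a superkey of neither fragment — lossy.
Dependency preservation: the restricted closure of {CE} across the fragments never reaches {A}, so CE → A cannot be enforced without a join — not preserved.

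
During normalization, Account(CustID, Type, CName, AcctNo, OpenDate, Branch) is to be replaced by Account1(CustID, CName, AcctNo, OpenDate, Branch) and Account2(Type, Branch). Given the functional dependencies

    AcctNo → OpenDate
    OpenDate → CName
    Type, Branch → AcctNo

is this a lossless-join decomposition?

No

Common attributes: Account1 ∩ Account2 = {Branch}.
No dependency enlarges {Branch}, so (Branch)⁺ = {Branch}.
The closure contains neither all of Account1 = {CustID, CName, AcctNo, OpenDate, Branch} nor all of Account2 = {Type, Branch}, so the common attributes are not a superkey of either fragment. The join is lossy.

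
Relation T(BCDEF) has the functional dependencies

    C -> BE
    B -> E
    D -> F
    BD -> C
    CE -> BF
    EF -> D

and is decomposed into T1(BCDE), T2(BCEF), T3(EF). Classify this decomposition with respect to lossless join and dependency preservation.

Lossless test (chase): Rows 1 and 2 agree on CE; apply CE→BF and equate their BF entries. Rows 1 and 2 agree on EF; apply EF→D and equate their D entries. Rows 1 and 3 agree on EF; apply EF→D and equate their D entries. Row 1 is now all distinguished symbols — the join is lossless.
Dependency preservation: the restricted closure of {D} across the fragments never reaches {F}, so D → F cannot be enforced without a join — not preserved.

lossless but not dependency-preserving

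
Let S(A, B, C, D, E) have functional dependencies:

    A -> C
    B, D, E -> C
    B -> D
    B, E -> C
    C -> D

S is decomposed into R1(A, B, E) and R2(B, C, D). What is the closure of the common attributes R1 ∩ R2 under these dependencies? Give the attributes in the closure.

B, D

R1 ∩ R2 = {B}.
B → D applies, adding D
Closure: {B, D}.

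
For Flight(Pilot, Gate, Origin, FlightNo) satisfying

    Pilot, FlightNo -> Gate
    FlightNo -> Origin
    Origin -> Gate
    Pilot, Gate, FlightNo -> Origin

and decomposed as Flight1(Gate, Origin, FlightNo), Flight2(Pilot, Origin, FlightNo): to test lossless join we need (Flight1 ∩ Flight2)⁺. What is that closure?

Gate, Origin, FlightNo

Flight1 ∩ Flight2 = {Origin, FlightNo}.
Origin → Gate applies, adding Gate
Closure: {Gate, Origin, FlightNo}.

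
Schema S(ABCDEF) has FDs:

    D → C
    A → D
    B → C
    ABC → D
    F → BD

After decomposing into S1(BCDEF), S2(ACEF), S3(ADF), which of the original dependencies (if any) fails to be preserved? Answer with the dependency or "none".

none

D → C lies within S1.
A → D lies within S3.
B → C lies within S1.
ABC → D: restricted closure across fragments reaches D.
F → BD lies within S1.
Every dependency is enforceable on the fragments, so the decomposition is dependency-preserving.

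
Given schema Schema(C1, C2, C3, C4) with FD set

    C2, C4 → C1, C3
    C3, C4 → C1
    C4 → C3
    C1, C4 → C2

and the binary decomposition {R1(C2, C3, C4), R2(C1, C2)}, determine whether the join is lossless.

Common attributes: R1 ∩ R2 = {C2}.
No dependency enlarges {C2}, so (C2)⁺ = {C2}.
The closure contains neither all of R1 = {C2, C3, C4} nor all of R2 = {C1, C2}, so the common attributes are not a superkey of either fragment. The join is lossy.

No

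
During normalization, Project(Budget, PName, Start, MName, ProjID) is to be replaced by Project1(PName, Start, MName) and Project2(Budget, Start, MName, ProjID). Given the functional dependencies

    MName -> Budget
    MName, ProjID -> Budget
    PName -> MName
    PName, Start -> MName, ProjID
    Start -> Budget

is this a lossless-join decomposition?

Common attributes: Project1 ∩ Project2 = {Start, MName}.
Closure of {Start, MName}: MName → Budget applies, adding Budget. So (Start, MName)⁺ = {Budget, Start, MName}.
The closure contains neither all of Project1 = {PName, Start, MName} nor all of Project2 = {Budget, Start, MName, ProjID}, so the common attributes are not a superkey of either fragment. The join is lossy.

No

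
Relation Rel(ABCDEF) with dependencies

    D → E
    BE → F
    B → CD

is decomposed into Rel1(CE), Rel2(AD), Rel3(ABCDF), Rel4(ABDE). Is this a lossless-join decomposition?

Chase test. Columns are ABCDEF; row i has aⱼ where attribute j ∈ Reli, else bᵢⱼ.
Initial tableau (one row per fragment):
  row 1: b11 b12 a3 b14 a5 b16
  row 2: a1 b22 b23 a4 b25 b26
  row 3: a1 a2 a3 a4 b35 a6
  row 4: a1 a2 b43 a4 a5 b46
Rows 2 and 3 agree on D; apply D→E and equate their E entries.
Rows 2 and 4 agree on D; apply D→E and equate their E entries.
Rows 3 and 4 agree on BE; apply BE→F and equate their F entries.
Rows 3 and 4 agree on B; apply B→CD and equate their CD entries.
Row 3 is now all distinguished symbols — the join is lossless.

Yes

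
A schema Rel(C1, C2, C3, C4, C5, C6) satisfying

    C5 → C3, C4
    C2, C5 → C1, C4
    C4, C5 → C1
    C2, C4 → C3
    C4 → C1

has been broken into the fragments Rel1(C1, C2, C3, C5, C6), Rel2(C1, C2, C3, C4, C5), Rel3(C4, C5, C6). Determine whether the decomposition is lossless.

Yes

Chase test. Columns are C1, C2, C3, C4, C5, C6; row i has aⱼ where attribute j ∈ Reli, else bᵢⱼ.
Initial tableau (one row per fragment):
  row 1: a1 a2 a3 b14 a5 a6
  row 2: a1 a2 a3 a4 a5 b26
  row 3: b31 b32 b33 a4 a5 a6
Rows 1 and 2 agree on C5; apply C5→C3, C4 and equate their C3, C4 entries.
Rows 1 and 3 agree on C5; apply C5→C3, C4 and equate their C3, C4 entries.
Rows 1 and 3 agree on C4, C5; apply C4, C5→C1 and equate their C1 entries.
Row 1 is now all distinguished symbols — the join is lossless.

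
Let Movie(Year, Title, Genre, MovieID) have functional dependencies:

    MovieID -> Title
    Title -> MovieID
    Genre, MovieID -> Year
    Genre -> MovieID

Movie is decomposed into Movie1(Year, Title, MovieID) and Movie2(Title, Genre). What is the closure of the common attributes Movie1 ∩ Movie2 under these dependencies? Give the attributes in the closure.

Title, MovieID

Movie1 ∩ Movie2 = {Title}.
Title → MovieID applies, adding MovieID
Closure: {Title, MovieID}.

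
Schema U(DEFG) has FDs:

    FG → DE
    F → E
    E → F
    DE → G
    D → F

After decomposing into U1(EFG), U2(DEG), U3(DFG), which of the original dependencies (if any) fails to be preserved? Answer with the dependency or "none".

FG → DE: restricted closure across fragments reaches DE.
F → E lies within U1.
E → F lies within U1.
DE → G lies within U2.
D → F lies within U3.
Every dependency is enforceable on the fragments, so the decomposition is dependency-preserving.

none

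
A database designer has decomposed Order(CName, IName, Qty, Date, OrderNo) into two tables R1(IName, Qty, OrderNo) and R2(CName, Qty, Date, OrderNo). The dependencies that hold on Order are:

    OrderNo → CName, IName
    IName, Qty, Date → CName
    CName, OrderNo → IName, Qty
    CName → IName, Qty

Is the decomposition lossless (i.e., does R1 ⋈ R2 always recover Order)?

Common attributes: R1 ∩ R2 = {Qty, OrderNo}.
Closure of {Qty, OrderNo}: OrderNo → CName, IName applies, adding CName, IName. So (Qty, OrderNo)⁺ = {CName, IName, Qty, OrderNo}.
This closure contains every attribute of R1, so R1 ∩ R2 → R1. The join is lossless.

Yes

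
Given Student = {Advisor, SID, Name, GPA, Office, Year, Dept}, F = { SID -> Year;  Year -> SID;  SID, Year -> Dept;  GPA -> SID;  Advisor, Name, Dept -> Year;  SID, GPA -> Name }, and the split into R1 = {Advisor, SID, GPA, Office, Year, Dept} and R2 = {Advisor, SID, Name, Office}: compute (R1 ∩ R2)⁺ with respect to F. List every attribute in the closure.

R1 ∩ R2 = {Advisor, SID, Office}.
SID → Year applies, adding Year
SID, Year → Dept applies, adding Dept
Closure: {Advisor, SID, Office, Year, Dept}.

Advisor, SID, Office, Year, Dept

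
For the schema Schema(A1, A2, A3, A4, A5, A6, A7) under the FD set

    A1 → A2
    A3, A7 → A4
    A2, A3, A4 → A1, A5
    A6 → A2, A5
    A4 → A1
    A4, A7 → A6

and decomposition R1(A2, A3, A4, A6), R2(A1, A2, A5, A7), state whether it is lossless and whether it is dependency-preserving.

Lossless test: (A2)⁺ = {A2}, which is a superkey of neither fragment — lossy.
Dependency preservation: the restricted closure of {A3, A7} across the fragments never reaches {A4}, so A3, A7 → A4 cannot be enforced without a join — not preserved.

lossy and not dependency-preserving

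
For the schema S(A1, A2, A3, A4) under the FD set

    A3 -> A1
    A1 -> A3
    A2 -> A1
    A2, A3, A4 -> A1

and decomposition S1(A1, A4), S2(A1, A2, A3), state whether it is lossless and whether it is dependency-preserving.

Lossless test: (A1)⁺ = {A1, A3}, which is a superkey of neither fragment — lossy.
Dependency preservation: A2, A3, A4 → A1 is not contained in any single fragment, but the restricted closure of its left-hand side across the fragments still reaches the right-hand side; the remaining FDs each lie inside some fragment. All dependencies are preserved.

lossy but dependency-preserving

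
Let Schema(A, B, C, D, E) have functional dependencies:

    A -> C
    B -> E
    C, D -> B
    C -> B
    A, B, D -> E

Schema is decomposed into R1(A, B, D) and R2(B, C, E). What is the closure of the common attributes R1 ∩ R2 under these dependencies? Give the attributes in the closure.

R1 ∩ R2 = {B}.
B → E applies, adding E
Closure: {B, E}.

B, E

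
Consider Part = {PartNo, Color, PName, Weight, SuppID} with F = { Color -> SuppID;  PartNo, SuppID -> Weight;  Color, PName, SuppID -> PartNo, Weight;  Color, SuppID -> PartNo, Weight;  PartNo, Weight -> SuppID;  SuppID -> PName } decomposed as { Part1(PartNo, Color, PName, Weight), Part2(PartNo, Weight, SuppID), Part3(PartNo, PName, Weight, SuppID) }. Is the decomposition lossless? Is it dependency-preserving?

lossless and dependency-preserving

Lossless test (chase): Rows 1 and 2 agree on PartNo, Weight; apply PartNo, Weight→SuppID and equate their SuppID entries. Rows 1 and 2 agree on SuppID; apply SuppID→PName and equate their PName entries. Row 1 is now all distinguished symbols — the join is lossless.
Dependency preservation: Color → SuppID; Color, PName, SuppID → PartNo, Weight; Color, SuppID → PartNo, Weight are not contained in any single fragment, but the restricted closure of each left-hand side across the fragments still reaches the right-hand side; the remaining FDs each lie inside some fragment. All dependencies are preserved.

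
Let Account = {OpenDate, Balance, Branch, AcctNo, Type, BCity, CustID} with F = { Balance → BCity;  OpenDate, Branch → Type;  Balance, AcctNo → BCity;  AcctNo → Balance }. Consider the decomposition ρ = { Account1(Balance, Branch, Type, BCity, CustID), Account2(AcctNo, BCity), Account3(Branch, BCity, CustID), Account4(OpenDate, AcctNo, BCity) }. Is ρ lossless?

No

Chase test. Columns are OpenDate, Balance, Branch, AcctNo, Type, BCity, CustID; row i has aⱼ where attribute j ∈ Accounti, else bᵢⱼ.
Initial tableau (one row per fragment):
  row 1: b11 a2 a3 b14 a5 a6 a7
  row 2: b21 b22 b23 a4 b25 a6 b27
  row 3: b31 b32 a3 b34 b35 a6 a7
  row 4: a1 b42 b43 a4 b45 a6 b47
Rows 2 and 4 agree on AcctNo; apply AcctNo→Balance and equate their Balance entries.
No row becomes fully distinguished — the join is lossy.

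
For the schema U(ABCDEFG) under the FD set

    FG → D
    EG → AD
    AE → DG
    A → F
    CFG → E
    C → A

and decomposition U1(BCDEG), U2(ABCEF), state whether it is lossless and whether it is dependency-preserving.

lossless but not dependency-preserving

Lossless test: (BCE)⁺ = {ABCDEFG}, which contains all of one fragment — lossless.
Dependency preservation: the restricted closure of {FG} across the fragments never reaches {D}, so FG → D cannot be enforced without a join — not preserved.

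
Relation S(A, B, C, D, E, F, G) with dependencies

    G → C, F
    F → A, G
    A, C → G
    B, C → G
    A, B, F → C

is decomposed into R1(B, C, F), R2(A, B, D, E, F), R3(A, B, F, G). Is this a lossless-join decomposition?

Chase test. Columns are A, B, C, D, E, F, G; row i has aⱼ where attribute j ∈ Ri, else bᵢⱼ.
Initial tableau (one row per fragment):
  row 1: b11 a2 a3 b14 b15 a6 b17
  row 2: a1 a2 b23 a4 a5 a6 b27
  row 3: a1 a2 b33 b34 b35 a6 a7
Rows 1 and 2 agree on F; apply F→A, G and equate their A, G entries.
Rows 1 and 3 agree on F; apply F→A, G and equate their A, G entries.
Rows 1 and 2 agree on A, B, F; apply A, B, F→C and equate their C entries.
Rows 1 and 3 agree on A, B, F; apply A, B, F→C and equate their C entries.
Row 2 is now all distinguished symbols — the join is lossless.

Yes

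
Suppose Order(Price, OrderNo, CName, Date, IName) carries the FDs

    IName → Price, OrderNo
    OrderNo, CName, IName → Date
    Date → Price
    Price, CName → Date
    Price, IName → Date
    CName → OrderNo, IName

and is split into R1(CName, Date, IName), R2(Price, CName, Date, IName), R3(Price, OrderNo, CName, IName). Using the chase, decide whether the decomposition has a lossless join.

Chase test. Columns are Price, OrderNo, CName, Date, IName; row i has aⱼ where attribute j ∈ Ri, else bᵢⱼ.
Initial tableau (one row per fragment):
  row 1: b11 b12 a3 a4 a5
  row 2: a1 b22 a3 a4 a5
  row 3: a1 a2 a3 b34 a5
Rows 1 and 2 agree on IName; apply IName→Price, OrderNo and equate their Price, OrderNo entries.
Rows 1 and 3 agree on IName; apply IName→Price, OrderNo and equate their Price, OrderNo entries.
Rows 1 and 3 agree on OrderNo, CName, IName; apply OrderNo, CName, IName→Date and equate their Date entries.
Row 1 is now all distinguished symbols — the join is lossless.

Yes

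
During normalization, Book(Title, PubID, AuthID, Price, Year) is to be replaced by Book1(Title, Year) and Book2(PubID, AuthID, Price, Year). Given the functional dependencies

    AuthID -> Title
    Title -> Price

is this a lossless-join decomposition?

Common attributes: Book1 ∩ Book2 = {Year}.
No dependency enlarges {Year}, so (Year)⁺ = {Year}.
The closure contains neither all of Book1 = {Title, Year} nor all of Book2 = {PubID, AuthID, Price, Year}, so the common attributes are not a superkey of either fragment. The join is lossy.

No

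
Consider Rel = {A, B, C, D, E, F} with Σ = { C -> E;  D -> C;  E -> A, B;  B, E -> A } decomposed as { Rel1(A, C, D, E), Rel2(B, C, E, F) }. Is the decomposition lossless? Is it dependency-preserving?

lossy but dependency-preserving

Lossless test: (C, E)⁺ = {A, B, C, E}, which is a superkey of neither fragment — lossy.
Dependency preservation: E → A, B; B, E → A are not contained in any single fragment, but the restricted closure of each left-hand side across the fragments still reaches the right-hand side; the remaining FDs each lie inside some fragment. All dependencies are preserved.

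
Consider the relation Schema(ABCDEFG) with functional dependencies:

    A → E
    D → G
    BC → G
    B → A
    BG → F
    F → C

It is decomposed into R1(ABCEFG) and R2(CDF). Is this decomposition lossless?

Common attributes: R1 ∩ R2 = {CF}.
No dependency enlarges {CF}, so (CF)⁺ = {CF}.
The closure contains neither all of R1 = {ABCEFG} nor all of R2 = {CDF}, so the common attributes are not a superkey of either fragment. The join is lossy.

No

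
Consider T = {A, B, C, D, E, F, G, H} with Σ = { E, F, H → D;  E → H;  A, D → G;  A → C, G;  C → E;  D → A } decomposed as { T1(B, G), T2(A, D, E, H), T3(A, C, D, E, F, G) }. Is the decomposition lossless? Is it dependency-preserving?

Lossless test (chase): Rows 2 and 3 agree on E; apply E→H and equate their H entries. Rows 2 and 3 agree on A, D; apply A, D→G and equate their G entries. Rows 2 and 3 agree on A; apply A→C, G and equate their C, G entries. No row becomes fully distinguished — the join is lossy.
Dependency preservation: E, F, H → D is not contained in any single fragment, but the restricted closure of its left-hand side across the fragments still reaches the right-hand side; the remaining FDs each lie inside some fragment. All dependencies are preserved.

lossy but dependency-preserving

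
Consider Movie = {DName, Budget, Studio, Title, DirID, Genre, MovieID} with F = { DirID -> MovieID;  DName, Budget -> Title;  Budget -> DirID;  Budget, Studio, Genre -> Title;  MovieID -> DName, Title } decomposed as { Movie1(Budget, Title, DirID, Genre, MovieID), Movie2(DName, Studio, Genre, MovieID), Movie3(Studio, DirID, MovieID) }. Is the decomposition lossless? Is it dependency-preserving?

lossy but dependency-preserving

Lossless test (chase): Rows 1 and 2 agree on MovieID; apply MovieID→DName, Title and equate their DName, Title entries. Rows 1 and 3 agree on MovieID; apply MovieID→DName, Title and equate their DName, Title entries. No row becomes fully distinguished — the join is lossy.
Dependency preservation: DName, Budget → Title; Budget, Studio, Genre → Title; MovieID → DName, Title are not contained in any single fragment, but the restricted closure of each left-hand side across the fragments still reaches the right-hand side; the remaining FDs each lie inside some fragment. All dependencies are preserved.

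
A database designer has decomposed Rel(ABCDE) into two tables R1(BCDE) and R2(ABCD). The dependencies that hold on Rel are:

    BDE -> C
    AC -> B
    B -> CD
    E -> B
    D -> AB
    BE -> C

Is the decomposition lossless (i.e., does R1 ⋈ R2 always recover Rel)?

Yes

Common attributes: R1 ∩ R2 = {BCD}.
Closure of {BCD}: D → AB applies, adding A. So (BCD)⁺ = {ABCD}.
This closure contains every attribute of R2, so R1 ∩ R2 → R2. The join is lossless.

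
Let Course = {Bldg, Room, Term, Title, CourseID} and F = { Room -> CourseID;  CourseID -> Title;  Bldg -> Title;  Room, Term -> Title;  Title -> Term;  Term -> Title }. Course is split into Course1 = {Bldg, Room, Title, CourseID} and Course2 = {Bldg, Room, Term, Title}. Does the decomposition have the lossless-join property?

Yes

Common attributes: Course1 ∩ Course2 = {Bldg, Room, Title}.
Closure of {Bldg, Room, Title}: Room → CourseID applies, adding CourseID; Title → Term applies, adding Term. So (Bldg, Room, Title)⁺ = {Bldg, Room, Term, Title, CourseID}.
This closure contains every attribute of Course1, so Course1 ∩ Course2 → Course1. The join is lossless.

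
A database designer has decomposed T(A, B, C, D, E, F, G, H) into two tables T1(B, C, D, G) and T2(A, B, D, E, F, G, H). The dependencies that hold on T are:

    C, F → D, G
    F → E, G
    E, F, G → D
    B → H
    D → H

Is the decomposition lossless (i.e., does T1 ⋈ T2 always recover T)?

Common attributes: T1 ∩ T2 = {B, D, G}.
Closure of {B, D, G}: B → H applies, adding H. So (B, D, G)⁺ = {B, D, G, H}.
The closure contains neither all of T1 = {B, C, D, G} nor all of T2 = {A, B, D, E, F, G, H}, so the common attributes are not a superkey of either fragment. The join is lossy.

No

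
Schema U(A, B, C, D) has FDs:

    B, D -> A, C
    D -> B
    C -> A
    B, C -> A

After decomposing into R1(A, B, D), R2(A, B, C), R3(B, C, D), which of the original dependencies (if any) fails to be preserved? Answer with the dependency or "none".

B, D → A, C: restricted closure across fragments reaches A, C.
D → B lies within R1.
C → A lies within R2.
B, C → A lies within R2.
Every dependency is enforceable on the fragments, so the decomposition is dependency-preserving.

none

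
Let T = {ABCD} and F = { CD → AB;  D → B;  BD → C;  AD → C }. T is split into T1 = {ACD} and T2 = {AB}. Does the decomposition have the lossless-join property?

Common attributes: T1 ∩ T2 = {A}.
No dependency enlarges {A}, so (A)⁺ = {A}.
The closure contains neither all of T1 = {ACD} nor all of T2 = {AB}, so the common attributes are not a superkey of either fragment. The join is lossy.

No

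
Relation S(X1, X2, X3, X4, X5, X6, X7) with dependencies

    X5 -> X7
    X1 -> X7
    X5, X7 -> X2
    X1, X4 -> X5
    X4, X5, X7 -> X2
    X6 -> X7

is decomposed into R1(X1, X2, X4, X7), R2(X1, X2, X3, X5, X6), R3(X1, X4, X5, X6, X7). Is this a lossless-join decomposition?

No

Chase test. Columns are X1, X2, X3, X4, X5, X6, X7; row i has aⱼ where attribute j ∈ Ri, else bᵢⱼ.
Initial tableau (one row per fragment):
  row 1: a1 a2 b13 a4 b15 b16 a7
  row 2: a1 a2 a3 b24 a5 a6 b27
  row 3: a1 b32 b33 a4 a5 a6 a7
Rows 2 and 3 agree on X5; apply X5→X7 and equate their X7 entries.
Rows 2 and 3 agree on X5, X7; apply X5, X7→X2 and equate their X2 entries.
Rows 1 and 3 agree on X1, X4; apply X1, X4→X5 and equate their X5 entries.
No row becomes fully distinguished — the join is lossy.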